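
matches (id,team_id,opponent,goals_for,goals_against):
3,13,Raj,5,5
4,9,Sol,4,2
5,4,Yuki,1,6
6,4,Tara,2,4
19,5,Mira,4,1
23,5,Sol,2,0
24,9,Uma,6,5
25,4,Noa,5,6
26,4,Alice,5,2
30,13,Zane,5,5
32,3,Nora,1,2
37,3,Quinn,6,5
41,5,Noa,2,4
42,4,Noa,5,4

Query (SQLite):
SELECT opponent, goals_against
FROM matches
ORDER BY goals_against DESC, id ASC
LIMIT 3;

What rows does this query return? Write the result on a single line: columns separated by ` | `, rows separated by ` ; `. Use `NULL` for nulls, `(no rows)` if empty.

Sort by goals_against desc, tiebreak id asc: (6, id=5), (6, id=25), (5, id=3), (5, id=24), (5, id=30), (5, id=37) …. Take first 3.

Yuki | 6 ; Noa | 6 ; Raj | 5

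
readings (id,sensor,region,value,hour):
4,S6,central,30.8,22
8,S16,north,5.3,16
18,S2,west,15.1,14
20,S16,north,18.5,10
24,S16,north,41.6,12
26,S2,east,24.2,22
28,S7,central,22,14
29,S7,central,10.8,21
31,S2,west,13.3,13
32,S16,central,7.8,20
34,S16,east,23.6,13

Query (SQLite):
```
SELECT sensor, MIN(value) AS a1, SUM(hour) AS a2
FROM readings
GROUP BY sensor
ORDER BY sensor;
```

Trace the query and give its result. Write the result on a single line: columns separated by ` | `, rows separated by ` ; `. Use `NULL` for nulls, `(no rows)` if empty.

S16 | 5.3 | 71 ; S2 | 13.3 | 49 ; S6 | 30.8 | 22 ; S7 | 10.8 | 35

Group readings by sensor.
Per group compute: MIN(value), SUM(hour).
  S16: ids {8, 20, 24, 32, 34} → MIN(value)=5.3, SUM(hour)=71
  S2: ids {18, 26, 31} → MIN(value)=13.3, SUM(hour)=49
  S6: ids {4} → MIN(value)=30.8, SUM(hour)=22
  S7: ids {28, 29} → MIN(value)=10.8, SUM(hour)=35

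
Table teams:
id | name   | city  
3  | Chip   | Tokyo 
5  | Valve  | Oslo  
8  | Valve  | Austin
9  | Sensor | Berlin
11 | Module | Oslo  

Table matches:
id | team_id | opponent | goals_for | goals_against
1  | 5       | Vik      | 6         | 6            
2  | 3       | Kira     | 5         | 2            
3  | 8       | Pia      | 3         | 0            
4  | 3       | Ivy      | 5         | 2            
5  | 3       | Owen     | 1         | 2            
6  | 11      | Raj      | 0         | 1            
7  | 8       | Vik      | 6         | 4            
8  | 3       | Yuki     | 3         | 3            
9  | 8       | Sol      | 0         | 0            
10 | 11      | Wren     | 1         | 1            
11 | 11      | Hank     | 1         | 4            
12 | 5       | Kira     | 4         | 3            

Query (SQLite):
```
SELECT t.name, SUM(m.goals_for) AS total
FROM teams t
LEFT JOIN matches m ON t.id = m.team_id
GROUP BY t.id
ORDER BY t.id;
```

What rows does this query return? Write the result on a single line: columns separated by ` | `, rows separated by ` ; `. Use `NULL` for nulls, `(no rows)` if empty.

LEFT JOIN keeps every teams row; unmatched ones get NULL for matches columns.
Group by teams.id and compute SUM(m.goals_for). SUM over an all-NULL group is NULL.
  3: ids {2, 4, 5, 8} → SUM(m.goals_for)=14
  5: ids {1, 12} → SUM(m.goals_for)=10
  8: ids {3, 7, 9} → SUM(m.goals_for)=9
  9: ids {—} → SUM(m.goals_for)=NULL
  11: ids {6, 10, 11} → SUM(m.goals_for)=2

Chip | 14 ; Valve | 10 ; Valve | 9 ; Sensor | NULL ; Module | 2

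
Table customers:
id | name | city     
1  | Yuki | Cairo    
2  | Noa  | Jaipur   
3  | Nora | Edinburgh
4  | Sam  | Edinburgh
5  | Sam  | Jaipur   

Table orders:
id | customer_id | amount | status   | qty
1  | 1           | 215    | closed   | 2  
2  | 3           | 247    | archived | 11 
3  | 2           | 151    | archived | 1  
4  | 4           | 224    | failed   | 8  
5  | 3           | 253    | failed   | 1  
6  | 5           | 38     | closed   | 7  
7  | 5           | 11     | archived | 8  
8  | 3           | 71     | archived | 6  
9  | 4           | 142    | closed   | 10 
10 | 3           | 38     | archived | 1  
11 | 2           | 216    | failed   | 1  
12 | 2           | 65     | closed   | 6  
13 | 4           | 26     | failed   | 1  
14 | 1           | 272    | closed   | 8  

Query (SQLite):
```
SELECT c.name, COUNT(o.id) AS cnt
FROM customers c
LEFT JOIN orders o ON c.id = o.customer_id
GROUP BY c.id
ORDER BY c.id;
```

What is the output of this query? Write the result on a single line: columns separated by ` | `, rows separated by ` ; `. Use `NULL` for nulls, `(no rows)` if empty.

LEFT JOIN keeps every customers row; unmatched ones get NULL for orders columns.
Group by customers.id and compute COUNT(o.id). COUNT(col) of an all-NULL group is 0.
  1: ids {1, 14} → COUNT(o.id)=2
  2: ids {3, 11, 12} → COUNT(o.id)=3
  3: ids {2, 5, 8, 10} → COUNT(o.id)=4
  4: ids {4, 9, 13} → COUNT(o.id)=3
  5: ids {6, 7} → COUNT(o.id)=2

Yuki | 2 ; Noa | 3 ; Nora | 4 ; Sam | 3 ; Sam | 2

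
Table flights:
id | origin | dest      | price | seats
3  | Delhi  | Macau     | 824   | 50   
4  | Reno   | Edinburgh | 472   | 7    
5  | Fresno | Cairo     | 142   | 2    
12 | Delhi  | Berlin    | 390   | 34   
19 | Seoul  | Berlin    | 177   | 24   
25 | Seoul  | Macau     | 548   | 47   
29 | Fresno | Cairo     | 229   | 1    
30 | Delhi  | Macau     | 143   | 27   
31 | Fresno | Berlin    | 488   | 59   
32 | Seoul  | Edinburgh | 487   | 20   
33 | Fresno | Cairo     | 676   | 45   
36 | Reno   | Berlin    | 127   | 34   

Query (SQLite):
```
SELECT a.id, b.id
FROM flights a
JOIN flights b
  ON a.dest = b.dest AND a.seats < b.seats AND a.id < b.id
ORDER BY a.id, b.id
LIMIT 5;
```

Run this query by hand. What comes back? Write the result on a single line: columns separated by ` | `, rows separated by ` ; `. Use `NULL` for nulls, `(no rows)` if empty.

4 | 32 ; 5 | 33 ; 12 | 31 ; 19 | 31 ; 19 | 36

Pairs (a,b) with same dest, a.seats < b.seats, a.id < b.id.
dest groups: Berlin:{12,19,31,36} Cairo:{5,29,33} Edinburgh:{4,32} Macau:{3,25,30}
Ordered by (a.id, b.id); first 5.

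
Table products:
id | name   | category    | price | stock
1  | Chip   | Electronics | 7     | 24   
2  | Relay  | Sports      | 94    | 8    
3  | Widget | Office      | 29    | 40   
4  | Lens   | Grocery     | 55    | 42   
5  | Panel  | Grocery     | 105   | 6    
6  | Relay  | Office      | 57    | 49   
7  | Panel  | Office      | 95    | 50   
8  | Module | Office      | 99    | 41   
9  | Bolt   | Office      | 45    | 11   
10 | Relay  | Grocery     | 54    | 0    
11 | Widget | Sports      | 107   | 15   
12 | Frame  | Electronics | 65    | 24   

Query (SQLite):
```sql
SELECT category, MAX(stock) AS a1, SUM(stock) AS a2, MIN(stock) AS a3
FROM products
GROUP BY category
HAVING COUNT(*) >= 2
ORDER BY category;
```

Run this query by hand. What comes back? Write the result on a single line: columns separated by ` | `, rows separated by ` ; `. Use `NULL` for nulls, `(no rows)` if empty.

Electronics | 24 | 48 | 24 ; Grocery | 42 | 48 | 0 ; Office | 50 | 191 | 11 ; Sports | 15 | 23 | 8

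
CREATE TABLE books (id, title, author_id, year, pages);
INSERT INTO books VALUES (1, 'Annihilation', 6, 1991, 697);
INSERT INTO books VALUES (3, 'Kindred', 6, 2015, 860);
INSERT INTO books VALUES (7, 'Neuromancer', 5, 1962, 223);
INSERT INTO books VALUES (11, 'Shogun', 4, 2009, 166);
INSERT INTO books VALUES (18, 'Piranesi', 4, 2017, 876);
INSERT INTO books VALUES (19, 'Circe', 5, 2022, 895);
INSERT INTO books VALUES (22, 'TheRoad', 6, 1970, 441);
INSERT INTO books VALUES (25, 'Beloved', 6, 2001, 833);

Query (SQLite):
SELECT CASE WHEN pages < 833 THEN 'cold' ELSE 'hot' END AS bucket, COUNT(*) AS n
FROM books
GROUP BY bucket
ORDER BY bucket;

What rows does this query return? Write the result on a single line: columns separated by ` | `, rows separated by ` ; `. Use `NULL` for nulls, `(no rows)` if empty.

Bucket rows by pages < 833 → 'cold' else 'hot'; count each bucket.

cold | 4 ; hot | 4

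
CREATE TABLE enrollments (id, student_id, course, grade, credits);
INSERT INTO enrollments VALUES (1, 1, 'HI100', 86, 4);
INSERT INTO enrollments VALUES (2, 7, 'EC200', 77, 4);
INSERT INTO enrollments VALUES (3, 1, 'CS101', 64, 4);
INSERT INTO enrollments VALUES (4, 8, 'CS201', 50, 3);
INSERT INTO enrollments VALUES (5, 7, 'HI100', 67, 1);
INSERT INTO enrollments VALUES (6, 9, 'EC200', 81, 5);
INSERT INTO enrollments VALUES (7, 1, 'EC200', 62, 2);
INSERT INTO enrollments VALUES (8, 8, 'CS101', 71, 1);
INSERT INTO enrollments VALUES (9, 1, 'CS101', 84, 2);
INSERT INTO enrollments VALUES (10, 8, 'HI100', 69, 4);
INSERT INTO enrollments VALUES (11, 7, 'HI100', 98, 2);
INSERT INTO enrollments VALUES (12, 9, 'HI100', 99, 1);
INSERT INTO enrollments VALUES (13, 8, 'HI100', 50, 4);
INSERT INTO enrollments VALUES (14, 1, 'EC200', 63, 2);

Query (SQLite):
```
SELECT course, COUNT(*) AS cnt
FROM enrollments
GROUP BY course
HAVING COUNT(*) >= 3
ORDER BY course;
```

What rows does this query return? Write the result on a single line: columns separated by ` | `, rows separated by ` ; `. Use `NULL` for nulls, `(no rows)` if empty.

Partition enrollments by course; compute COUNT(*) within each group.
HAVING: keep groups with count ≥ 3.
  CS101: ids {3, 8, 9} → COUNT(*)=3
  CS201: ids {4} → COUNT(*)=1
  EC200: ids {2, 6, 7, 14} → COUNT(*)=4
  HI100: ids {1, 5, 10, 11, 12, 13} → COUNT(*)=6

CS101 | 3 ; EC200 | 4 ; HI100 | 6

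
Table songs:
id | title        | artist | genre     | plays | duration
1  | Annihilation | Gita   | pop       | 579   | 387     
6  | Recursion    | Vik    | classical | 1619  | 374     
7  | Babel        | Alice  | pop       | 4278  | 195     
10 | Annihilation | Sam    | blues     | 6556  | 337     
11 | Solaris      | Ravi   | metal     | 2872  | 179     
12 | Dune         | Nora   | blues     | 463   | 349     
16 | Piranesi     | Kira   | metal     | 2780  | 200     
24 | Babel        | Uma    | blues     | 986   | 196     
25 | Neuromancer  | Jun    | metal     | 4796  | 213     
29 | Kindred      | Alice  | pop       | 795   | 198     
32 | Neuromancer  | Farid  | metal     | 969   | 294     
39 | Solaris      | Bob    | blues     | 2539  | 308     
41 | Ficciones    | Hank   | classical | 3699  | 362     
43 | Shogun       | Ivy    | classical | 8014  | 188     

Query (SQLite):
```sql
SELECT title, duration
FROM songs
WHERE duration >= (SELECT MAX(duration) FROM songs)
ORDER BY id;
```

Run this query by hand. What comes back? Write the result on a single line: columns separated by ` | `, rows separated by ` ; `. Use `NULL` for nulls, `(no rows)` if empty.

Annihilation | 387

Scalar subquery: MAX(duration) over all songs rows = 387.
Keep rows where duration >= that value.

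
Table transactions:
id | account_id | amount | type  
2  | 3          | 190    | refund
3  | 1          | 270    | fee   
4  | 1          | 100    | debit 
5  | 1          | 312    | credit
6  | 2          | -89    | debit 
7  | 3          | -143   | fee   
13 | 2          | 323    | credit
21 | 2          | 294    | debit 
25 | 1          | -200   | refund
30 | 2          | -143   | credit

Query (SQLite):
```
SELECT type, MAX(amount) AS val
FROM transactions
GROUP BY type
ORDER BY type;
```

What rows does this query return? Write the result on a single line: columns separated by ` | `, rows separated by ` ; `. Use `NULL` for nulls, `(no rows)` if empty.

Partition transactions by type; compute MAX(amount) within each group.
  credit: ids {5, 13, 30} → MAX(amount)=323
  debit: ids {4, 6, 21} → MAX(amount)=294
  fee: ids {3, 7} → MAX(amount)=270
  refund: ids {2, 25} → MAX(amount)=190

credit | 323 ; debit | 294 ; fee | 270 ; refund | 190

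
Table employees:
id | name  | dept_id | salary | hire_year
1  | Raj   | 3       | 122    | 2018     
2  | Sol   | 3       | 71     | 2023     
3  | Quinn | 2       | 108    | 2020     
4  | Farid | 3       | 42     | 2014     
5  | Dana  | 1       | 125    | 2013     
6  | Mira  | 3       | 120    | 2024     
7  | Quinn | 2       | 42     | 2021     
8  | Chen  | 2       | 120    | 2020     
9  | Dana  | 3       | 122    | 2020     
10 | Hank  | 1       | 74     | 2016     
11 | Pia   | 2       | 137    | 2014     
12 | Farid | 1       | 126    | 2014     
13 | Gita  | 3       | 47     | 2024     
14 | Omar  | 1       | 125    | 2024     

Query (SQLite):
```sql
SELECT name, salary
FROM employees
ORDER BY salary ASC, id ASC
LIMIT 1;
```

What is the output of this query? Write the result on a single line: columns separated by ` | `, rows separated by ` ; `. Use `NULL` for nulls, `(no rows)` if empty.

Farid | 42

Sort by salary asc, tiebreak id asc: (42, id=4), (42, id=7), (47, id=13), (71, id=2) …. Take first 1.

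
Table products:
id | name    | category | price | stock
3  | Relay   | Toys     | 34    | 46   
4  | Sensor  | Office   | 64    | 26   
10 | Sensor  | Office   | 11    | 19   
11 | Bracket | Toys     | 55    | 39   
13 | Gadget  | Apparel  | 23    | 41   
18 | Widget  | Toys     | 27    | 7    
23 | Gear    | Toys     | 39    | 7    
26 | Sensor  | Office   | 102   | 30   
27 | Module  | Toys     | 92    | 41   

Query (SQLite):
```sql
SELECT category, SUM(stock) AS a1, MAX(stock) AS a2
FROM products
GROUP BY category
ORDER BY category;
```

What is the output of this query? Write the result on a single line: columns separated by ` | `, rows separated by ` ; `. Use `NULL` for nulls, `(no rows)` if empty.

Apparel | 41 | 41 ; Office | 75 | 30 ; Toys | 140 | 46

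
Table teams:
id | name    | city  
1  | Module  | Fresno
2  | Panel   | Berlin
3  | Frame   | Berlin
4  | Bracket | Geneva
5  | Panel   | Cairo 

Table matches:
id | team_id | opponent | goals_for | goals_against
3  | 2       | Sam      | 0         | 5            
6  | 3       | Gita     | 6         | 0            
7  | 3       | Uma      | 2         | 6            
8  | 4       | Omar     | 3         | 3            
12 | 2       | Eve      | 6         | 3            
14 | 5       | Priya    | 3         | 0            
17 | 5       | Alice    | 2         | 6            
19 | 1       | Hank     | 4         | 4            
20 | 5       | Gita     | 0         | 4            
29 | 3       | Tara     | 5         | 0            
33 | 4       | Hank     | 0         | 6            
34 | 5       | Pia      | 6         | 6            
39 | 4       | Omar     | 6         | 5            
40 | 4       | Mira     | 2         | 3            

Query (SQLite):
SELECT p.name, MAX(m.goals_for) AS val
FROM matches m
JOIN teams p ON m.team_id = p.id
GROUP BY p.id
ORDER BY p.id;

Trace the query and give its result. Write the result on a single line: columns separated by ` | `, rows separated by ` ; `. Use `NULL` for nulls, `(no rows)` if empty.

Join each matches row to its teams via team_id.
Group joined rows by teams.id; compute MAX(m.goals_for) per group.
  1: ids {19} → MAX(m.goals_for)=4
  2: ids {3, 12} → MAX(m.goals_for)=6
  3: ids {6, 7, 29} → MAX(m.goals_for)=6
  4: ids {8, 33, 39, 40} → MAX(m.goals_for)=6
  5: ids {14, 17, 20, 34} → MAX(m.goals_for)=6

Module | 4 ; Panel | 6 ; Frame | 6 ; Bracket | 6 ; Panel | 6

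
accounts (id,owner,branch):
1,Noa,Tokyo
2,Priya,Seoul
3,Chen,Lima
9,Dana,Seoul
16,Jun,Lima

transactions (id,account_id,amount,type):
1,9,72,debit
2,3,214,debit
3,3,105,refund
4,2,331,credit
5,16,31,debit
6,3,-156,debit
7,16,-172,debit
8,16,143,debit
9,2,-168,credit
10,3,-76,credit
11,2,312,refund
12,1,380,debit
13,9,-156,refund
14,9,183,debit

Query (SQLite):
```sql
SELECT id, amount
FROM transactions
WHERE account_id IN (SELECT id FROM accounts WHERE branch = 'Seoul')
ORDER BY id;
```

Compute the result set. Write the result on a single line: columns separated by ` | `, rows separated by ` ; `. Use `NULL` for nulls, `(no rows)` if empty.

1 | 72 ; 4 | 331 ; 9 | -168 ; 11 | 312 ; 13 | -156 ; 14 | 183

Inner query: accounts.id where branch = 'Seoul'.
Outer: keep transactions rows whose account_id is in that set.
Inner query → {2, 9}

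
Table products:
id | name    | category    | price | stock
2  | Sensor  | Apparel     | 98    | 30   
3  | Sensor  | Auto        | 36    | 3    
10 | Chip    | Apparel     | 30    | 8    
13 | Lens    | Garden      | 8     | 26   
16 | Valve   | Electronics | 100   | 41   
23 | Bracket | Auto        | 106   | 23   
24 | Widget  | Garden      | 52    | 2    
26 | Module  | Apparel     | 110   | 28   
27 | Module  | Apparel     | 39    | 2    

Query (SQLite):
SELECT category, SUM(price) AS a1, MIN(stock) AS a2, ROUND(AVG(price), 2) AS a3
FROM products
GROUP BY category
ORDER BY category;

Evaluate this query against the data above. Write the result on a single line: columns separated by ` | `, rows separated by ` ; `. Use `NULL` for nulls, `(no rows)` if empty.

Group products by category.
Per group compute: SUM(price), MIN(stock), ROUND(AVG(price), 2).
  Apparel: ids {2, 10, 26, 27} → SUM(price)=277, MIN(stock)=2, ROUND(AVG(price), 2)=69.25
  Auto: ids {3, 23} → SUM(price)=142, MIN(stock)=3, ROUND(AVG(price), 2)=71
  Electronics: ids {16} → SUM(price)=100, MIN(stock)=41, ROUND(AVG(price), 2)=100
  Garden: ids {13, 24} → SUM(price)=60, MIN(stock)=2, ROUND(AVG(price), 2)=30

Apparel | 277 | 2 | 69.25 ; Auto | 142 | 3 | 71 ; Electronics | 100 | 41 | 100 ; Garden | 60 | 2 | 30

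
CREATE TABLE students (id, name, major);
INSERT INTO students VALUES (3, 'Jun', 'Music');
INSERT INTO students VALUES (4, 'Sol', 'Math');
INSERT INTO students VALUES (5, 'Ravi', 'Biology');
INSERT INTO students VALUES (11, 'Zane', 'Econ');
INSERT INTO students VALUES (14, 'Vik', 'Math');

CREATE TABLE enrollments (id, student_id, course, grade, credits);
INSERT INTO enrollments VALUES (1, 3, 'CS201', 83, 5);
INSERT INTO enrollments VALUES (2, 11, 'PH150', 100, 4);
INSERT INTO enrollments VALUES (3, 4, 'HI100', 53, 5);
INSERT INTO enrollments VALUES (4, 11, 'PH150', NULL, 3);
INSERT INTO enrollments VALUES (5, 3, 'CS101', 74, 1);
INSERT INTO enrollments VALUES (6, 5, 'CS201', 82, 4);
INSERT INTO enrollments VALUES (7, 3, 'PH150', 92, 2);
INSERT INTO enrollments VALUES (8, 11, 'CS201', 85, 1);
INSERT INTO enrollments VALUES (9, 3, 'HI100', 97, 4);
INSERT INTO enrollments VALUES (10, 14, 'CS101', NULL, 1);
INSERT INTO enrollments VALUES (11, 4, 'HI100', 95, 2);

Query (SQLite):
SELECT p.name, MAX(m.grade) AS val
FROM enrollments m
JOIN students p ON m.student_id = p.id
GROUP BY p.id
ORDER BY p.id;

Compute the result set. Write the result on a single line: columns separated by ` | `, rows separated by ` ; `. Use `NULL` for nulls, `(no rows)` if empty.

Jun | 97 ; Sol | 95 ; Ravi | 82 ; Zane | 100 ; Vik | NULL

Join each enrollments row to its students via student_id.
Group joined rows by students.id; compute MAX(m.grade) per group.
  3: ids {1, 5, 7, 9} → MAX(m.grade)=97
  4: ids {3, 11} → MAX(m.grade)=95
  5: ids {6} → MAX(m.grade)=82
  11: ids {2, 4, 8} → MAX(m.grade)=100
  14: ids {10} → MAX(m.grade)=NULL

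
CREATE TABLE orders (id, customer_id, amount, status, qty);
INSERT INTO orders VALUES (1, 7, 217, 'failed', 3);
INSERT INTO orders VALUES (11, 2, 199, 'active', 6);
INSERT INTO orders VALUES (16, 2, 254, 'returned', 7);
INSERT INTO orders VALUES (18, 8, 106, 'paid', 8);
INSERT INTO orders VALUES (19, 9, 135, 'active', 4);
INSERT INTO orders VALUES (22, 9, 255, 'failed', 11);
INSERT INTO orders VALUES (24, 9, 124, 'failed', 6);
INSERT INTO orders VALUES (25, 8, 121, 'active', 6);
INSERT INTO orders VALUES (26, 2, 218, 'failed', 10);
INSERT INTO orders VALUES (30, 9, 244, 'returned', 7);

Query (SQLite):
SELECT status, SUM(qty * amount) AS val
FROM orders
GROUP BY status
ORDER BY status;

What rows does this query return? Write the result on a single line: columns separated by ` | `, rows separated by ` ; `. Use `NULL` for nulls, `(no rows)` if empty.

active | 2460 ; failed | 6380 ; paid | 848 ; returned | 3486

For each row compute qty * amount.
Group by status; take SUM of the expression per group.
  active: ids {11, 19, 25} → SUM(qty * amount)=2460
  failed: ids {1, 22, 24, 26} → SUM(qty * amount)=6380
  paid: ids {18} → SUM(qty * amount)=848
  returned: ids {16, 30} → SUM(qty * amount)=3486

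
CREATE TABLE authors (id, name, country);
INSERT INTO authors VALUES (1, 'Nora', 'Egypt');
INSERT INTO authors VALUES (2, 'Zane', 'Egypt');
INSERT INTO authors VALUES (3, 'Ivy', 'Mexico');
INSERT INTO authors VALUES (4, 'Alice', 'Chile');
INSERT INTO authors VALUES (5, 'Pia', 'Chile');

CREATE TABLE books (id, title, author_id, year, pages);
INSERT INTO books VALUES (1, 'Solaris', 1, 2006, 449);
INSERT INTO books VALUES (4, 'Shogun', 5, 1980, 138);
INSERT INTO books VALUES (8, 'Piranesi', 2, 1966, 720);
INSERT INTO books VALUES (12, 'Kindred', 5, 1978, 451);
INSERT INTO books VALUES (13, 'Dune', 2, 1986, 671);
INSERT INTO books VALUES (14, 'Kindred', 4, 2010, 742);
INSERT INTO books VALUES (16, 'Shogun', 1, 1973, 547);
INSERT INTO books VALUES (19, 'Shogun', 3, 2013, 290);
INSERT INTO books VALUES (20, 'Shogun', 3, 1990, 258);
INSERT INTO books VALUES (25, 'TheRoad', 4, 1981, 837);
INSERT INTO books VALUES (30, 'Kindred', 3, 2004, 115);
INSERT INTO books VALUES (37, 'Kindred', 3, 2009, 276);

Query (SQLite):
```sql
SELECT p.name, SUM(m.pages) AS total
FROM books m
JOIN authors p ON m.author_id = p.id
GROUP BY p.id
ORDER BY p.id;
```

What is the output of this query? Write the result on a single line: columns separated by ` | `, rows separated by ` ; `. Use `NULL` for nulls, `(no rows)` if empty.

Nora | 996 ; Zane | 1391 ; Ivy | 939 ; Alice | 1579 ; Pia | 589

Join each books row to its authors via author_id.
Group joined rows by authors.id; compute SUM(m.pages) per group.
  1: ids {1, 16} → SUM(m.pages)=996
  2: ids {8, 13} → SUM(m.pages)=1391
  3: ids {19, 20, 30, 37} → SUM(m.pages)=939
  4: ids {14, 25} → SUM(m.pages)=1579
  5: ids {4, 12} → SUM(m.pages)=589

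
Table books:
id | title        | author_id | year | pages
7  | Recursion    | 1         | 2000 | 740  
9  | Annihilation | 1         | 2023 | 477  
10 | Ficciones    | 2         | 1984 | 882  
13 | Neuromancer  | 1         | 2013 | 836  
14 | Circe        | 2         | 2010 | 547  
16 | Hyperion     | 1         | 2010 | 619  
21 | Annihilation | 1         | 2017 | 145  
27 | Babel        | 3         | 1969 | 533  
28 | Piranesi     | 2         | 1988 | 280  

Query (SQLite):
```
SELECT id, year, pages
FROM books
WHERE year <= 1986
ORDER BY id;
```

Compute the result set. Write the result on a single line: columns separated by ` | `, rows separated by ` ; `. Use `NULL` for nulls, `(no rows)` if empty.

year <= 1986: ids {10, 27}

10 | 1984 | 882 ; 27 | 1969 | 533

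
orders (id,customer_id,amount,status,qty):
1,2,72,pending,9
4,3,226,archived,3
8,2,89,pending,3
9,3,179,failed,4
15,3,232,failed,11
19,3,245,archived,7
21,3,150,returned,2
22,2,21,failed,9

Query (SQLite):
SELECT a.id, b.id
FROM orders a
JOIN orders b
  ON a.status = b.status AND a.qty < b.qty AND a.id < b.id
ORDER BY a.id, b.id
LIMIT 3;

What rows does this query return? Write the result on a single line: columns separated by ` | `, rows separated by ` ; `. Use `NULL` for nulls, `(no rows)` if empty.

4 | 19 ; 9 | 15 ; 9 | 22

Pairs (a,b) with same status, a.qty < b.qty, a.id < b.id.
status groups: archived:{4,19} failed:{9,15,22} pending:{1,8} returned:{21}
Ordered by (a.id, b.id); first 3.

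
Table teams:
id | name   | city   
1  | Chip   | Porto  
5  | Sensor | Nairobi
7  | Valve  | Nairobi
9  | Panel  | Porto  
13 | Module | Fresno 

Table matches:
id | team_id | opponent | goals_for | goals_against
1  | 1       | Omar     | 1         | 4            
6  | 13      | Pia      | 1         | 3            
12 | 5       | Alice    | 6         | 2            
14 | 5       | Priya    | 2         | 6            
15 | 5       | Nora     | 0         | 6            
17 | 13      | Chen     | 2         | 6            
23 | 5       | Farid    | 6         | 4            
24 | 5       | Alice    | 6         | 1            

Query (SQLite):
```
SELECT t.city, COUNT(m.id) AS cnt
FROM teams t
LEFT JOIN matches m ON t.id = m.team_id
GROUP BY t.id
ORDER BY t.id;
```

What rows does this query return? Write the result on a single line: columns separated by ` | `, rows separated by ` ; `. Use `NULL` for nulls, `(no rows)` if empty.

Porto | 1 ; Nairobi | 5 ; Nairobi | 0 ; Porto | 0 ; Fresno | 2

LEFT JOIN keeps every teams row; unmatched ones get NULL for matches columns.
Group by teams.id and compute COUNT(m.id). COUNT(col) of an all-NULL group is 0.
  1: ids {1} → COUNT(m.id)=1
  5: ids {12, 14, 15, 23, 24} → COUNT(m.id)=5
  7: ids {—} → COUNT(m.id)=0
  9: ids {—} → COUNT(m.id)=0
  13: ids {6, 17} → COUNT(m.id)=2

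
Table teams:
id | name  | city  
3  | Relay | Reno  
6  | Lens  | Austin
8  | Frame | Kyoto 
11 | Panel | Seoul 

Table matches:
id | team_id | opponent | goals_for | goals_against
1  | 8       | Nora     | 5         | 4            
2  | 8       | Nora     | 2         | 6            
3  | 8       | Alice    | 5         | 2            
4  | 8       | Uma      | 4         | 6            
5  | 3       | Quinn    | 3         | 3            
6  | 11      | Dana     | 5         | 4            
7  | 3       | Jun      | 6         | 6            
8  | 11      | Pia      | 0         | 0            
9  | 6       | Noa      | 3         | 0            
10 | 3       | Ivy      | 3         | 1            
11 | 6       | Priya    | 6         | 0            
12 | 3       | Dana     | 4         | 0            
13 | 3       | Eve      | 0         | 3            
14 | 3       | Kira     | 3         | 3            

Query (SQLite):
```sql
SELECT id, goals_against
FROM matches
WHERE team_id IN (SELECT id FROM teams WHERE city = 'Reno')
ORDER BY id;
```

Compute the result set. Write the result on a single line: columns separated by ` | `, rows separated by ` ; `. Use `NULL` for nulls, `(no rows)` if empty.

5 | 3 ; 7 | 6 ; 10 | 1 ; 12 | 0 ; 13 | 3 ; 14 | 3

Inner query: teams.id where city = 'Reno'.
Outer: keep matches rows whose team_id is in that set.
Inner query → {3}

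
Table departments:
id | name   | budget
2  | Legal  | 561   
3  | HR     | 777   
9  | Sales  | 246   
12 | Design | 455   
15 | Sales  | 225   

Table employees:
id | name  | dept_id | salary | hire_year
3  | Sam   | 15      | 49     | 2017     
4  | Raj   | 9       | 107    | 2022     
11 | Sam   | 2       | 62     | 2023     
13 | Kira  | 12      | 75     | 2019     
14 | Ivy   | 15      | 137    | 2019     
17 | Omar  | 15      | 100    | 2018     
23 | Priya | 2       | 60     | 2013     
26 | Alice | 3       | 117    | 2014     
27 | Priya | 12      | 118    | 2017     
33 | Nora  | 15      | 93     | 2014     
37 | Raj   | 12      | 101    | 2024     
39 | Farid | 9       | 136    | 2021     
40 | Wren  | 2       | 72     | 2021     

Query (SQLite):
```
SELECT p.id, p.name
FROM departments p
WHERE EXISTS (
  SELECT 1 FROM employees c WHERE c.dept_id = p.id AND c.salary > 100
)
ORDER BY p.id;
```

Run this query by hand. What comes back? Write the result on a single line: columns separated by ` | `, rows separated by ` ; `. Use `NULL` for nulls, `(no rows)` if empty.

3 | HR ; 9 | Sales ; 12 | Design ; 15 | Sales

For each departments row, check whether any employees with matching dept_id has salary > 100.
Keep rows where that is true.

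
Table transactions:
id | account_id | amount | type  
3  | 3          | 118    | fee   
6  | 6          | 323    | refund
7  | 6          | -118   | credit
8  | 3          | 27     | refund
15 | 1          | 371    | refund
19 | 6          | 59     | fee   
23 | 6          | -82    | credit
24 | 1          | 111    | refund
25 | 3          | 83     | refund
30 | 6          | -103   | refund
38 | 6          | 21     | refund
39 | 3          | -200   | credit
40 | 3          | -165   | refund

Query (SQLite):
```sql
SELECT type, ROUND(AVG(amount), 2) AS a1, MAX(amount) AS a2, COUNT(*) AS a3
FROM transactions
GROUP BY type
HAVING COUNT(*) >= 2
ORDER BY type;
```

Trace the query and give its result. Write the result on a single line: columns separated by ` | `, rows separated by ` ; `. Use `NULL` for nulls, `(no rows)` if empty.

Group transactions by type.
Per group compute: ROUND(AVG(amount), 2), MAX(amount), COUNT(*).
HAVING: drop groups with fewer than 2 rows.
  credit: ids {7, 23, 39} → ROUND(AVG(amount), 2)=-133.33, MAX(amount)=-82, COUNT(*)=3
  fee: ids {3, 19} → ROUND(AVG(amount), 2)=88.5, MAX(amount)=118, COUNT(*)=2
  refund: ids {6, 8, 15, 24, 25, 30, 38, 40} → ROUND(AVG(amount), 2)=83.5, MAX(amount)=371, COUNT(*)=8

credit | -133.33 | -82 | 3 ; fee | 88.5 | 118 | 2 ; refund | 83.5 | 371 | 8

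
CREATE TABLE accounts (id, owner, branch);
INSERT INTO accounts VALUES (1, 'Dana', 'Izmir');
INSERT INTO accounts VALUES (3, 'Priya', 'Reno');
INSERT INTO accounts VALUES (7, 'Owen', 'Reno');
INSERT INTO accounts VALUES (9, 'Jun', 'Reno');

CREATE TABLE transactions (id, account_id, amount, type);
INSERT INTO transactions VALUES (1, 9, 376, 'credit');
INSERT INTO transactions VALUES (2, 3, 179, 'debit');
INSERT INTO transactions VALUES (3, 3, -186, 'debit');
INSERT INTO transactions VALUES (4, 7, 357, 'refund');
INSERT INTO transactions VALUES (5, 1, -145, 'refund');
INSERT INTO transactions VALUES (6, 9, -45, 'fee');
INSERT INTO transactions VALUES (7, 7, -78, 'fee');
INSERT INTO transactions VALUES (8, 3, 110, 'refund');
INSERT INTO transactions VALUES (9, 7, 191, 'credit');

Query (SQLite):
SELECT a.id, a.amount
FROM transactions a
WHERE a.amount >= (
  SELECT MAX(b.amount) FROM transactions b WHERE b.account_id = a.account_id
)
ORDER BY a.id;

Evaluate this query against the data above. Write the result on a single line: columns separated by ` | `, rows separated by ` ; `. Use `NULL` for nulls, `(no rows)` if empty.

1 | 376 ; 2 | 179 ; 4 | 357 ; 5 | -145

For each transactions row a, compute MAX(amount) over rows sharing a.account_id.
Keep row a if a.amount >= that per-group MAX.
  account_id=1: MAX(amount) = -145
  account_id=3: MAX(amount) = 179
  account_id=7: MAX(amount) = 357
  account_id=9: MAX(amount) = 376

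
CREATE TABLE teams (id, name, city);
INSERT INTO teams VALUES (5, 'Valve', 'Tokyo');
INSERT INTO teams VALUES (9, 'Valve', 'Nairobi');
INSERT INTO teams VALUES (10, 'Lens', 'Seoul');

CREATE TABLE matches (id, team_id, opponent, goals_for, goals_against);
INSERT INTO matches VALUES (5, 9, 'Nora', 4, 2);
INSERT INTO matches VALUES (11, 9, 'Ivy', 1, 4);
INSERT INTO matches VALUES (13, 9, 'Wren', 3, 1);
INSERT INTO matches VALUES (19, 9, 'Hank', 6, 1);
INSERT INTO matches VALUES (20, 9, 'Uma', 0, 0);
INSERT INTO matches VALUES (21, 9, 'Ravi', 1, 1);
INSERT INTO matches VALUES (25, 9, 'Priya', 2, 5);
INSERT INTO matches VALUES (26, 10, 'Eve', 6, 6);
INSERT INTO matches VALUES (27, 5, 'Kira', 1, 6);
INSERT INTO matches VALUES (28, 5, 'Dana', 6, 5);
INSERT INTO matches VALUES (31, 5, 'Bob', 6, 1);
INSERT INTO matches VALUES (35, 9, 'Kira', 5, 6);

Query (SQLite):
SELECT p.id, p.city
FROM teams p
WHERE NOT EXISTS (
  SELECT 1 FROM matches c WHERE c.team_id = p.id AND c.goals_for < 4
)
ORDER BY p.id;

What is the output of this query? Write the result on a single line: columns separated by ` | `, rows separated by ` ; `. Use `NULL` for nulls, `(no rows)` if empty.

10 | Seoul

For each teams row, check whether any matches with matching team_id has goals_for < 4.
Keep rows where that is false.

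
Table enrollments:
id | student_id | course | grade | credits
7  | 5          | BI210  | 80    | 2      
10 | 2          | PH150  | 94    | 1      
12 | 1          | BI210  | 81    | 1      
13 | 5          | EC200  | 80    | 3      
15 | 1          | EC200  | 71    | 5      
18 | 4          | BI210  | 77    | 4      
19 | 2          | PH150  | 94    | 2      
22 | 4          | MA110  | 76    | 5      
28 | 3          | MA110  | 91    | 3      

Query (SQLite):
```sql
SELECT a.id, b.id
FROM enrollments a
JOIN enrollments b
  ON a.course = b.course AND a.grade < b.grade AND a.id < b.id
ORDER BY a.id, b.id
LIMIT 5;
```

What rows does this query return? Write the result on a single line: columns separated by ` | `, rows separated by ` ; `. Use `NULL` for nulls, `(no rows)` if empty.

7 | 12 ; 22 | 28

Pairs (a,b) with same course, a.grade < b.grade, a.id < b.id.
course groups: BI210:{7,12,18} EC200:{13,15} MA110:{22,28} PH150:{10,19}
Ordered by (a.id, b.id); first 5.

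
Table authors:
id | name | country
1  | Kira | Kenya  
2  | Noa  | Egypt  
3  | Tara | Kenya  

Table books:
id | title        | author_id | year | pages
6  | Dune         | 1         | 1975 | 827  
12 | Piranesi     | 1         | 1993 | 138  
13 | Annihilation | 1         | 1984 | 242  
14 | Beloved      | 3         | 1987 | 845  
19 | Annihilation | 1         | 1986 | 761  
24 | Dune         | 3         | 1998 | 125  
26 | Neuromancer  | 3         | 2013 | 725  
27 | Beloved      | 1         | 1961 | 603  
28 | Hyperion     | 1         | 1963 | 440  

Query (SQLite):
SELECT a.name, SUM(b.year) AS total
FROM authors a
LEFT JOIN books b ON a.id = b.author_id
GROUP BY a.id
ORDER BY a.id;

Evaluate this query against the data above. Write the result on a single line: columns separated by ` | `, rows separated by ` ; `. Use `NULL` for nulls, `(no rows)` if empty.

LEFT JOIN keeps every authors row; unmatched ones get NULL for books columns.
Group by authors.id and compute SUM(b.year). SUM over an all-NULL group is NULL.
  1: ids {6, 12, 13, 19, 27, 28} → SUM(b.year)=11862
  2: ids {—} → SUM(b.year)=NULL
  3: ids {14, 24, 26} → SUM(b.year)=5998

Kira | 11862 ; Noa | NULL ; Tara | 5998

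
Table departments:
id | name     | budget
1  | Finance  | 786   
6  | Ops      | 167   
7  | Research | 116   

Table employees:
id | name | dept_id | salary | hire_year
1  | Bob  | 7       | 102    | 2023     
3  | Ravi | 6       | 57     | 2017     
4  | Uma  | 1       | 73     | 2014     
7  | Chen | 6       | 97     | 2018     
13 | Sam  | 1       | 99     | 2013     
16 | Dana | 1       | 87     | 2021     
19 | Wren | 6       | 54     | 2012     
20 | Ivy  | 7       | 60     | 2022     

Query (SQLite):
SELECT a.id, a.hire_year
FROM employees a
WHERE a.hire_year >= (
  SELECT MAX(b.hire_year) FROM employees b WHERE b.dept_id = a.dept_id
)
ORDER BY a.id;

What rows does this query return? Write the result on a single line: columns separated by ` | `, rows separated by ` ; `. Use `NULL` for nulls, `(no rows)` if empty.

1 | 2023 ; 7 | 2018 ; 16 | 2021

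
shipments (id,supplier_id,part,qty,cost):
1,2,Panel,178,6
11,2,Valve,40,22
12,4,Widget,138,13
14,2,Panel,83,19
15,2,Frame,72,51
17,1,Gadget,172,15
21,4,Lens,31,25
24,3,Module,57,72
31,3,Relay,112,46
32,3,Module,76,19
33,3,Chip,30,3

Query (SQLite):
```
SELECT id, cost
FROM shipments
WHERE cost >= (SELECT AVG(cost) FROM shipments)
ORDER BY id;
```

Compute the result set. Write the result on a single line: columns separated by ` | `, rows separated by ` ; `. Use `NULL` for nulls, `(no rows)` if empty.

Scalar subquery: AVG(cost) over all shipments rows = 26.454545 (≈; comparison uses full precision).
Keep rows where cost >= that value.

15 | 51 ; 24 | 72 ; 31 | 46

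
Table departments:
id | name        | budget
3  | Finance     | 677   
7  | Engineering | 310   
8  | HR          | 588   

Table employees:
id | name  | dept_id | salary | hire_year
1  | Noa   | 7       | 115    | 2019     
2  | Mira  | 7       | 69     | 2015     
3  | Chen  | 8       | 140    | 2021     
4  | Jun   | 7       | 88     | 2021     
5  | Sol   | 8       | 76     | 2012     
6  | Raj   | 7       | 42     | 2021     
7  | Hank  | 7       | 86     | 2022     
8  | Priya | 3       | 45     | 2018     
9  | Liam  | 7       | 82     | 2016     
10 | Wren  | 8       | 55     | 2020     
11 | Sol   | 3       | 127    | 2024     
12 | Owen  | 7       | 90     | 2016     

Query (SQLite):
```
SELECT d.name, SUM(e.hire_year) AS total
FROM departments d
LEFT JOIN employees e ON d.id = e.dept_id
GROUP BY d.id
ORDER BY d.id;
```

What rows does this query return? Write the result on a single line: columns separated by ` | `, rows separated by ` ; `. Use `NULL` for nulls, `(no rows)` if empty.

Finance | 4042 ; Engineering | 14130 ; HR | 6053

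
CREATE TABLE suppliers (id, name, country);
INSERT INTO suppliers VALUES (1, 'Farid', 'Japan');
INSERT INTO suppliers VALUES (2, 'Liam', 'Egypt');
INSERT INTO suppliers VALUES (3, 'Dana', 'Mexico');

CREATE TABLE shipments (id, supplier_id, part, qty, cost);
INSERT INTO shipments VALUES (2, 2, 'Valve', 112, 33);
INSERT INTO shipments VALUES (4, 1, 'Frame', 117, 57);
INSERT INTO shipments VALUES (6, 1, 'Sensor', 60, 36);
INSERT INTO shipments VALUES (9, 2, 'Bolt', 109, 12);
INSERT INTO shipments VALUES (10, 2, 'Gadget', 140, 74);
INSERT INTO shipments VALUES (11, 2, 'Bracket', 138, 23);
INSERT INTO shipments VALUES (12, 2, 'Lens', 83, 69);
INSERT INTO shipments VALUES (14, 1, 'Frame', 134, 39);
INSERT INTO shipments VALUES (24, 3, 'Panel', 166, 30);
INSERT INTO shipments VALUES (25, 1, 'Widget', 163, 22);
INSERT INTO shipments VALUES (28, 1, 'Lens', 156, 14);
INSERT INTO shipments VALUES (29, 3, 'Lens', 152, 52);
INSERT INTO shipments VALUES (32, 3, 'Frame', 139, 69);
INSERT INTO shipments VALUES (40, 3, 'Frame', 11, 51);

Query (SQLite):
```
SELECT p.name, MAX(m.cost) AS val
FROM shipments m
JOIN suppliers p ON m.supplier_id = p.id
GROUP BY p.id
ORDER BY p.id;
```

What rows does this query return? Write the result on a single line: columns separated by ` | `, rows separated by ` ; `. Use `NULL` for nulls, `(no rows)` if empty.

Join each shipments row to its suppliers via supplier_id.
Group joined rows by suppliers.id; compute MAX(m.cost) per group.
  1: ids {4, 6, 14, 25, 28} → MAX(m.cost)=57
  2: ids {2, 9, 10, 11, 12} → MAX(m.cost)=74
  3: ids {24, 29, 32, 40} → MAX(m.cost)=69

Farid | 57 ; Liam | 74 ; Dana | 69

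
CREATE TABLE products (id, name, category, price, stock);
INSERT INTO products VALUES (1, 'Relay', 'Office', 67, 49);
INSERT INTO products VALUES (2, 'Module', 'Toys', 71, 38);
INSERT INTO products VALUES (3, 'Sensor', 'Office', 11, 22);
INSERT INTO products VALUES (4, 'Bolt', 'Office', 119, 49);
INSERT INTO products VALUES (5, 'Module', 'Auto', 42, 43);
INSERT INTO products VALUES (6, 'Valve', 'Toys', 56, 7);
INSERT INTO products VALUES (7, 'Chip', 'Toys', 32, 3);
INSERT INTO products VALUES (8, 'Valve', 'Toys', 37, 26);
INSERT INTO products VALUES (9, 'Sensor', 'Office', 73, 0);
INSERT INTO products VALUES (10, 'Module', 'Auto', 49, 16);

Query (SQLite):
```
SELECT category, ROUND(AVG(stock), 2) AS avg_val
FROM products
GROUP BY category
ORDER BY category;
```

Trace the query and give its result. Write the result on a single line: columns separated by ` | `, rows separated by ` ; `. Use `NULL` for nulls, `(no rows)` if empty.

Auto | 29.5 ; Office | 30 ; Toys | 18.5

Partition products by category; compute ROUND(AVG(stock), 2) within each group.
  Auto: ids {5, 10} → ROUND(AVG(stock), 2)=29.5
  Office: ids {1, 3, 4, 9} → ROUND(AVG(stock), 2)=30
  Toys: ids {2, 6, 7, 8} → ROUND(AVG(stock), 2)=18.5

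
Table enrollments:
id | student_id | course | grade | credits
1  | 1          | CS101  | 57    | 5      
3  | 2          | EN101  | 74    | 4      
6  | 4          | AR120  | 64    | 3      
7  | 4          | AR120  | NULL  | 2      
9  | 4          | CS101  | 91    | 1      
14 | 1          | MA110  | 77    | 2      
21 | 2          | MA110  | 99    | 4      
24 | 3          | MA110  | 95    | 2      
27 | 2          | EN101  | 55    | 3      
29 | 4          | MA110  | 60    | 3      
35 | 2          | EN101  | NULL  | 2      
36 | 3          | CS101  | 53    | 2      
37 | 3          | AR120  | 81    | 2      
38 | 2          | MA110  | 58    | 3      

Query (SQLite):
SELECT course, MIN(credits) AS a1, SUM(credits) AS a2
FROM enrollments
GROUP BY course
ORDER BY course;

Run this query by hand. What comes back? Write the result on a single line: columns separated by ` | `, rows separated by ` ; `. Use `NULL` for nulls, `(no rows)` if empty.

Group enrollments by course.
Per group compute: MIN(credits), SUM(credits).
  AR120: ids {6, 7, 37} → MIN(credits)=2, SUM(credits)=7
  CS101: ids {1, 9, 36} → MIN(credits)=1, SUM(credits)=8
  EN101: ids {3, 27, 35} → MIN(credits)=2, SUM(credits)=9
  MA110: ids {14, 21, 24, 29, 38} → MIN(credits)=2, SUM(credits)=14

AR120 | 2 | 7 ; CS101 | 1 | 8 ; EN101 | 2 | 9 ; MA110 | 2 | 14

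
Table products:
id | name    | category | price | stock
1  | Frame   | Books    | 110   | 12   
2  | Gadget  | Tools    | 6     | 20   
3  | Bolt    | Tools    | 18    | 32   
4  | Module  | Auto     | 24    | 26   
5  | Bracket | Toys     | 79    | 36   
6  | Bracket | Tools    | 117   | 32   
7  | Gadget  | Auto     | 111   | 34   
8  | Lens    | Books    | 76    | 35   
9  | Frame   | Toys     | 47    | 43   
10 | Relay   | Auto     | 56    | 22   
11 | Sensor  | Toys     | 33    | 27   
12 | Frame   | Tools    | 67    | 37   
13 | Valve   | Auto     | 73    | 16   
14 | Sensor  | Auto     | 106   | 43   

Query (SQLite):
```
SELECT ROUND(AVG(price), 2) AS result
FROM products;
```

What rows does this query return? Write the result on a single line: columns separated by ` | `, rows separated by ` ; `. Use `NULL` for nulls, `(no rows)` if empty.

All price values: [110, 6, 18, 24, 79, 117, 111, 76, 47, 56, 33, 67, 73, 106].
AVG = 923 / 14 (rounded to 2 dp).

65.93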